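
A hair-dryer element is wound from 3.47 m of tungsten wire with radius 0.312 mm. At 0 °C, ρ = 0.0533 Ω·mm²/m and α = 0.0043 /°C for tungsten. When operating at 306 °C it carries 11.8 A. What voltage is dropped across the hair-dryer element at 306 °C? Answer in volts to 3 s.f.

16.5 V

ρ = 0.0533 Ω·mm²/m = 5.33×10^-8 Ω·m
A = πr² = π(3.1200e-04 m)² = 3.058e-07 m²
R₍0₎ = ρL/A = (5.33×10^-8)(3.47)/(3.058e-07) = 0.6048 Ω
R₍306₎ = R₍0₎(1 + αΔT) = 0.6048 × (1 + 0.0043×306) = 1.401 Ω
V = IR = 11.8 × 1.401 = 16.5 V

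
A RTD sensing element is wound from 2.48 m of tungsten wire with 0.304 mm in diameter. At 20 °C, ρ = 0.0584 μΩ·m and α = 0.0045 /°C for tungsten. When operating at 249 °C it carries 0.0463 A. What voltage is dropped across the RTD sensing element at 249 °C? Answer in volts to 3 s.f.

0.188 V

ρ = 0.0584 μΩ·m = 5.84×10^-8 Ω·m
A = π(d/2)² = π(1.5200e-04 m)² = 7.258e-08 m²
R₍20₎ = ρL/A = (5.84×10^-8)(2.48)/(7.258e-08) = 1.995 Ω
R₍249₎ = R₍20₎(1 + αΔT) = 1.995 × (1 + 0.0045×229) = 4.052 Ω
V = IR = 0.0463 × 4.052 = 0.188 V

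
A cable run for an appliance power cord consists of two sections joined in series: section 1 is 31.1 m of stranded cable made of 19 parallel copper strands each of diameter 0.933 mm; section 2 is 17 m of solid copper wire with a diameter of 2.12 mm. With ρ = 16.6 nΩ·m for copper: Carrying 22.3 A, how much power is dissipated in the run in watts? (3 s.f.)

ρ = 16.6 nΩ·m = 1.66×10^-8 Ω·m
Section 1: A_strand = π(4.6650e-04)² = 6.837e-07 m²; R₁ = ρL/(N·A_s) = (1.66×10^-8)(31.1)/(19×6.837e-07) = 0.03974 Ω
Section 2: A = π(d/2)² = π(1.0600e-03 m)² = 3.530e-06 m²
R₂ = (1.66×10^-8)(17)/(3.530e-06) = 0.07995 Ω
R = R₁ + R₂ = 0.1197 Ω
P = I²R = (22.3)² × 0.1197 = 59.5 W

59.5 W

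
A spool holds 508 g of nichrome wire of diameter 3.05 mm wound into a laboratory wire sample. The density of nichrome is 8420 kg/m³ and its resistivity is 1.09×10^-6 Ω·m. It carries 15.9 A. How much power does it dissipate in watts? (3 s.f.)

311 W

A = π(d/2)² = π(1.5250e-03 m)² = 7.3062e-06 m²
L = m/(density·A) = 0.508/(8420×7.3062e-06) = 8.258 m
R = ρL/A = (1.09×10^-6)(8.258)/(7.3062e-06) = 1.232 Ω
P = I²R = (15.9)² × 1.232 = 311 W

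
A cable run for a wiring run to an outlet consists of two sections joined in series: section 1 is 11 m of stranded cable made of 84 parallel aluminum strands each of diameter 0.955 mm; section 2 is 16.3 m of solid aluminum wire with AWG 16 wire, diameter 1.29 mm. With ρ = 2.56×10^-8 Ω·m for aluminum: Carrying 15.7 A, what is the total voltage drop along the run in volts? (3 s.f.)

Section 1: A_strand = π(4.7750e-04)² = 7.163e-07 m²; R₁ = ρL/(N·A_s) = (2.56×10^-8)(11)/(84×7.163e-07) = 0.00468 Ω
Section 2: A = π(1.29/2 mm)² = π(6.4500e-04 m)² = 1.307e-06 m²
R₂ = (2.56×10^-8)(16.3)/(1.307e-06) = 0.3193 Ω
R = R₁ + R₂ = 0.324 Ω
V = IR = 15.7 × 0.324 = 5.09 V

5.09 V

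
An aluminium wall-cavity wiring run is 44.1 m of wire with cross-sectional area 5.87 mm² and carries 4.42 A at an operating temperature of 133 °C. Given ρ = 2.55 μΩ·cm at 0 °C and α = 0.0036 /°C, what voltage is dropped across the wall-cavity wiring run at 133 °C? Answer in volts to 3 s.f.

ρ = 2.55 μΩ·cm = 2.55×10^-8 Ω·m
A = 5.87 mm² = 5.870e-06 m²
R₍0₎ = ρL/A = (2.55×10^-8)(44.1)/(5.870e-06) = 0.1916 Ω
R₍133₎ = R₍0₎(1 + αΔT) = 0.1916 × (1 + 0.0036×133) = 0.2833 Ω
V = IR = 4.42 × 0.2833 = 1.25 V

1.25 V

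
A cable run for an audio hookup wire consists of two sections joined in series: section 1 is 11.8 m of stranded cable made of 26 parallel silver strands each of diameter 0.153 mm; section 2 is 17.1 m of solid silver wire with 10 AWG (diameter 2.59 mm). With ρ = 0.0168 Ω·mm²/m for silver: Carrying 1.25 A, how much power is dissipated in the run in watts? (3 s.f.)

ρ = 0.0168 Ω·mm²/m = 1.68×10^-8 Ω·m
Section 1: A_strand = π(7.6500e-05)² = 1.839e-08 m²; R₁ = ρL/(N·A_s) = (1.68×10^-8)(11.8)/(26×1.839e-08) = 0.4147 Ω
Section 2: A = π(2.59/2 mm)² = π(1.2950e-03 m)² = 5.269e-06 m²
R₂ = (1.68×10^-8)(17.1)/(5.269e-06) = 0.05453 Ω
R = R₁ + R₂ = 0.4692 Ω
P = I²R = (1.25)² × 0.4692 = 0.733 W

0.733 W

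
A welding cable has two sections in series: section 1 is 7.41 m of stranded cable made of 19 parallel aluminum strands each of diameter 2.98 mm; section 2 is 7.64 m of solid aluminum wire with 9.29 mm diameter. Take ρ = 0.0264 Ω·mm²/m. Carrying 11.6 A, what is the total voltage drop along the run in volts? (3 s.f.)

ρ = 0.0264 Ω·mm²/m = 2.64×10^-8 Ω·m
Section 1: A_strand = π(1.4900e-03)² = 6.975e-06 m²; R₁ = ρL/(N·A_s) = (2.64×10^-8)(7.41)/(19×6.975e-06) = 0.001476 Ω
Section 2: A = π(d/2)² = π(4.6450e-03 m)² = 6.778e-05 m²
R₂ = (2.64×10^-8)(7.64)/(6.778e-05) = 0.002976 Ω
R = R₁ + R₂ = 0.004452 Ω
V = IR = 11.6 × 0.004452 = 0.0516 V

0.0516 V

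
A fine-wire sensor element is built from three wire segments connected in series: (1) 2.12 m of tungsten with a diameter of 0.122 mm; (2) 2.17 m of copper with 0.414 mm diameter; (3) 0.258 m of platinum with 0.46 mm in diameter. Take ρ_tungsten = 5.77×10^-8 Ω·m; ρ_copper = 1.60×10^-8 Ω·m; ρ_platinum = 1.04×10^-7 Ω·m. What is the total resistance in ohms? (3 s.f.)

10.9 Ω

Seg 1: A = π(d/2)² = π(6.1000e-05 m)² = 1.169e-08 m²
R_1 = (5.77×10^-8)(2.12)/(1.169e-08) = 10.46 Ω
Seg 2: A = π(d/2)² = π(2.0700e-04 m)² = 1.346e-07 m²
R_2 = (1.60×10^-8)(2.17)/(1.346e-07) = 0.2579 Ω
Seg 3: A = π(d/2)² = π(2.3000e-04 m)² = 1.662e-07 m²
R_3 = (1.04×10^-7)(0.258)/(1.662e-07) = 0.1615 Ω
R_total = R_1 + R_2 + R_3 = 10.9 Ω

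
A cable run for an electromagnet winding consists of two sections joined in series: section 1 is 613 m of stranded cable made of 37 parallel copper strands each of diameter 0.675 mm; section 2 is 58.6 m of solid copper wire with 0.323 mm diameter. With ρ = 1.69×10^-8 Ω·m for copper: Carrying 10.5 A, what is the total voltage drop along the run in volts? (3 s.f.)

Section 1: A_strand = π(3.3750e-04)² = 3.578e-07 m²; R₁ = ρL/(N·A_s) = (1.69×10^-8)(613)/(37×3.578e-07) = 0.7824 Ω
Section 2: A = π(d/2)² = π(1.6150e-04 m)² = 8.194e-08 m²
R₂ = (1.69×10^-8)(58.6)/(8.194e-08) = 12.09 Ω
R = R₁ + R₂ = 12.87 Ω
V = IR = 10.5 × 12.87 = 135 V

135 V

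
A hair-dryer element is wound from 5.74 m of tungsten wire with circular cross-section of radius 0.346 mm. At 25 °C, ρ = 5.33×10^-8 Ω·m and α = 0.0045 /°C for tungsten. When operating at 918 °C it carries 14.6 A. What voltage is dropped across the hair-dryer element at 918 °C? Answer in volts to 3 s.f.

59.6 V

A = πr² = π(3.4600e-04 m)² = 3.761e-07 m²
R₍25₎ = ρL/A = (5.33×10^-8)(5.74)/(3.761e-07) = 0.8135 Ω
R₍918₎ = R₍25₎(1 + αΔT) = 0.8135 × (1 + 0.0045×893) = 4.082 Ω
V = IR = 14.6 × 4.082 = 59.6 V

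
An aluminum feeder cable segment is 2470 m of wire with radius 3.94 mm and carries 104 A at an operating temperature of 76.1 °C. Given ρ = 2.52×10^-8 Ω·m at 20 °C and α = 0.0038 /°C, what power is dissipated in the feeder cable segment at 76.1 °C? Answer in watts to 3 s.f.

16700 W

A = πr² = π(3.9400e-03 m)² = 4.877e-05 m²
R₍20₎ = ρL/A = (2.52×10^-8)(2470)/(4.877e-05) = 1.276 Ω
R₍76.1₎ = R₍20₎(1 + αΔT) = 1.276 × (1 + 0.0038×56.1) = 1.548 Ω
P = I²R = (104)² × 1.548 = 16700 W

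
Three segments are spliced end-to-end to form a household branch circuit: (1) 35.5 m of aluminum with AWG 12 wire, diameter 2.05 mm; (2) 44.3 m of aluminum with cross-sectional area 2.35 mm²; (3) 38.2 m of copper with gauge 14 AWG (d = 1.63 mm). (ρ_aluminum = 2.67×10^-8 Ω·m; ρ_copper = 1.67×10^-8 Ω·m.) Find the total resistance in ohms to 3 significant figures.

Seg 1: A = π(2.05/2 mm)² = π(1.0250e-03 m)² = 3.301e-06 m²
R_1 = (2.67×10^-8)(35.5)/(3.301e-06) = 0.2872 Ω
Seg 2: A = 2.35 mm² = 2.350e-06 m²
R_2 = (2.67×10^-8)(44.3)/(2.350e-06) = 0.5033 Ω
Seg 3: A = π(1.63/2 mm)² = π(8.1500e-04 m)² = 2.087e-06 m²
R_3 = (1.67×10^-8)(38.2)/(2.087e-06) = 0.3057 Ω
R_total = R_1 + R_2 + R_3 = 1.10 Ω

1.10 Ω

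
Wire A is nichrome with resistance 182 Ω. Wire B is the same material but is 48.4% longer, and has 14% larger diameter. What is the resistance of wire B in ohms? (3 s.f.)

R ∝ L/d², so R_B/R_A = (1 + 48.4/100) × (1 + 14/100)⁻²
= 1.484 × 0.7695 = 1.142
R_B = 1.142 × 182 = 208 Ω

208 Ω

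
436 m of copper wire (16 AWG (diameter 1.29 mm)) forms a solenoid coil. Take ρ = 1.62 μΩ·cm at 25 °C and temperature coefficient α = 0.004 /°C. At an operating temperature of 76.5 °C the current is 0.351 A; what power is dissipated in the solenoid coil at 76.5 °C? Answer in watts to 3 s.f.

0.803 W

ρ = 1.62 μΩ·cm = 1.62×10^-8 Ω·m
A = π(1.29/2 mm)² = π(6.4500e-04 m)² = 1.307e-06 m²
R₍25₎ = ρL/A = (1.62×10^-8)(436)/(1.307e-06) = 5.404 Ω
R₍76.5₎ = R₍25₎(1 + αΔT) = 5.404 × (1 + 0.004×51.5) = 6.517 Ω
P = I²R = (0.351)² × 6.517 = 0.803 W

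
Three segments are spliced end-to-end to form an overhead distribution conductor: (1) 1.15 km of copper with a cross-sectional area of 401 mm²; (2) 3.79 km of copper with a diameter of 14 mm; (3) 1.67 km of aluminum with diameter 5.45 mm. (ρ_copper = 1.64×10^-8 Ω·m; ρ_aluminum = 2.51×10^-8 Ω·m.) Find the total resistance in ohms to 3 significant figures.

2.25 Ω

Seg 1: A = 401 mm² = 4.010e-04 m²
R_1 = (1.64×10^-8)(1150)/(4.010e-04) = 0.04703 Ω
Seg 2: A = π(d/2)² = π(7.0000e-03 m)² = 1.539e-04 m²
R_2 = (1.64×10^-8)(3790)/(1.539e-04) = 0.4038 Ω
Seg 3: A = π(d/2)² = π(2.7250e-03 m)² = 2.333e-05 m²
R_3 = (2.51×10^-8)(1670)/(2.333e-05) = 1.797 Ω
R_total = R_1 + R_2 + R_3 = 2.25 Ω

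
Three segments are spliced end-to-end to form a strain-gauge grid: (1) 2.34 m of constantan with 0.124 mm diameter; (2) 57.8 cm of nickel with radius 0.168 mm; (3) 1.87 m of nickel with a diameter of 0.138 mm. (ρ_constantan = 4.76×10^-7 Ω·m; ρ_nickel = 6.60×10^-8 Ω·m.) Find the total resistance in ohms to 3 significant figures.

101 Ω

Seg 1: A = π(d/2)² = π(6.2000e-05 m)² = 1.208e-08 m²
R_1 = (4.76×10^-7)(2.34)/(1.208e-08) = 92.23 Ω
Seg 2: A = πr² = π(1.6800e-04 m)² = 8.867e-08 m²
R_2 = (6.60×10^-8)(0.578)/(8.867e-08) = 0.4302 Ω
Seg 3: A = π(d/2)² = π(6.9000e-05 m)² = 1.496e-08 m²
R_3 = (6.60×10^-8)(1.87)/(1.496e-08) = 8.252 Ω
R_total = R_1 + R_2 + R_3 = 101 Ω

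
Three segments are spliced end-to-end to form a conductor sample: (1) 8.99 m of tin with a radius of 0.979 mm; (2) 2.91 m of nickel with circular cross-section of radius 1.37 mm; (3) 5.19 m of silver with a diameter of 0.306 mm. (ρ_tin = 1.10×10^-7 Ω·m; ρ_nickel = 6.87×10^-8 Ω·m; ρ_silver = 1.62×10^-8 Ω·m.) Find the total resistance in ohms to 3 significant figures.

1.51 Ω

Seg 1: A = πr² = π(9.7900e-04 m)² = 3.011e-06 m²
R_1 = (1.10×10^-7)(8.99)/(3.011e-06) = 0.3284 Ω
Seg 2: A = πr² = π(1.3700e-03 m)² = 5.896e-06 m²
R_2 = (6.87×10^-8)(2.91)/(5.896e-06) = 0.0339 Ω
Seg 3: A = π(d/2)² = π(1.5300e-04 m)² = 7.354e-08 m²
R_3 = (1.62×10^-8)(5.19)/(7.354e-08) = 1.143 Ω
R_total = R_1 + R_2 + R_3 = 1.51 Ω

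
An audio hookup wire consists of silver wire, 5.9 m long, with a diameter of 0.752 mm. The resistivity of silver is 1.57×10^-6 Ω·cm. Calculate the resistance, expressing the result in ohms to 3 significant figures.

ρ = 1.57×10^-6 Ω·cm = 1.57×10^-8 Ω·m
A = π(d/2)² = π(3.7600e-04 m)² = 4.441e-07 m²
R = ρL/A = (1.57×10^-8)(5.9 m)/(4.441e-07 m²) = 0.209 Ω

0.209 Ω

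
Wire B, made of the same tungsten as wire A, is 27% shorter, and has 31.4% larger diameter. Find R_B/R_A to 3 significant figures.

0.423

R ∝ L/d², so R_B/R_A = (1 − 27/100) × (1 + 31.4/100)⁻²
= 0.73 × 0.5792 = 0.423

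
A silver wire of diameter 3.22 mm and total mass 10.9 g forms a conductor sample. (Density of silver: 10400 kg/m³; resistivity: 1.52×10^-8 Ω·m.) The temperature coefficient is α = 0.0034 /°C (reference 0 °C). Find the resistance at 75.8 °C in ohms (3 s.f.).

3.02×10^-4 Ω

A = π(d/2)² = π(1.6100e-03 m)² = 8.1433e-06 m²
L = m/(density·A) = 0.0109/(10400×8.1433e-06) = 0.1287 m
R = ρL/A = (1.52×10^-8)(0.1287)/(8.1433e-06) = 2.402×10^-4 Ω
R(75.8 °C) = 2.402×10^-4 × (1 + 0.0034×75.8) = 3.02×10^-4 Ω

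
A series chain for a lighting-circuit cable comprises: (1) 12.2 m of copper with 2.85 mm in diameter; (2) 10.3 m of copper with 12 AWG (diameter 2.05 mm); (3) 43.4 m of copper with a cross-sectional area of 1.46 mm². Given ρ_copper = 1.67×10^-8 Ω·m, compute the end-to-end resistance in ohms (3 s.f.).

Seg 1: A = π(d/2)² = π(1.4250e-03 m)² = 6.379e-06 m²
R_1 = (1.67×10^-8)(12.2)/(6.379e-06) = 0.03194 Ω
Seg 2: A = π(2.05/2 mm)² = π(1.0250e-03 m)² = 3.301e-06 m²
R_2 = (1.67×10^-8)(10.3)/(3.301e-06) = 0.05211 Ω
Seg 3: A = 1.46 mm² = 1.460e-06 m²
R_3 = (1.67×10^-8)(43.4)/(1.460e-06) = 0.4964 Ω
R_total = R_1 + R_2 + R_3 = 0.580 Ω

0.580 Ω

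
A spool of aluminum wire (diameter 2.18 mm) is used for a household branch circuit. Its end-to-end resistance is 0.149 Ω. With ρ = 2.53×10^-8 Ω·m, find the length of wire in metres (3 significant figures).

22.0 m

A = π(d/2)² = π(1.0900e-03 m)² = 3.733e-06 m²
L = RA/ρ = (0.149)(3.733e-06)/(2.53×10^-8) = 22.0 m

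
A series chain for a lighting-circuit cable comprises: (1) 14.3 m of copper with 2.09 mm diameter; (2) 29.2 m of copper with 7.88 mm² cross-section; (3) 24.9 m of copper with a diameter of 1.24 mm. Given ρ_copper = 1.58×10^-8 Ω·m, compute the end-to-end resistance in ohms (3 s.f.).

Seg 1: A = π(d/2)² = π(1.0450e-03 m)² = 3.431e-06 m²
R_1 = (1.58×10^-8)(14.3)/(3.431e-06) = 0.06586 Ω
Seg 2: A = 7.88 mm² = 7.880e-06 m²
R_2 = (1.58×10^-8)(29.2)/(7.880e-06) = 0.05855 Ω
Seg 3: A = π(d/2)² = π(6.2000e-04 m)² = 1.208e-06 m²
R_3 = (1.58×10^-8)(24.9)/(1.208e-06) = 0.3258 Ω
R_total = R_1 + R_2 + R_3 = 0.450 Ω

0.450 Ω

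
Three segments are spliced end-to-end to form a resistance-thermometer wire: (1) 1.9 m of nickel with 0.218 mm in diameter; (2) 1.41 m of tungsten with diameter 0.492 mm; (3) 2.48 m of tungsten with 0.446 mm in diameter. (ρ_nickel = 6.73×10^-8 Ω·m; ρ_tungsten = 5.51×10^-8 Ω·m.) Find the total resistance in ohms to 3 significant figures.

Seg 1: A = π(d/2)² = π(1.0900e-04 m)² = 3.733e-08 m²
R_1 = (6.73×10^-8)(1.9)/(3.733e-08) = 3.426 Ω
Seg 2: A = π(d/2)² = π(2.4600e-04 m)² = 1.901e-07 m²
R_2 = (5.51×10^-8)(1.41)/(1.901e-07) = 0.4086 Ω
Seg 3: A = π(d/2)² = π(2.2300e-04 m)² = 1.562e-07 m²
R_3 = (5.51×10^-8)(2.48)/(1.562e-07) = 0.8747 Ω
R_total = R_1 + R_2 + R_3 = 4.71 Ω

4.71 Ω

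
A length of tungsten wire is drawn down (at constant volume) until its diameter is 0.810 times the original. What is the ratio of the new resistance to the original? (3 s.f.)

2.32

Volume constant ⇒ L' = L/r² with r = 0.81. R' = ρL'/A' = ρ(L/r²)/(πr²d₀²/4) = R/r⁴.
Factor = 2.32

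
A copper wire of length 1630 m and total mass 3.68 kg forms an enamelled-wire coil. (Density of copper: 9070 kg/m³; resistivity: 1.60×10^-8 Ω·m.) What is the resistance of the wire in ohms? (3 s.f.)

A = m/(density·L) = 3.68/(9070×1630) = 2.4892e-07 m²
R = ρL/A = (1.60×10^-8)(1630)/(2.4892e-07) = 105 Ω

105 Ω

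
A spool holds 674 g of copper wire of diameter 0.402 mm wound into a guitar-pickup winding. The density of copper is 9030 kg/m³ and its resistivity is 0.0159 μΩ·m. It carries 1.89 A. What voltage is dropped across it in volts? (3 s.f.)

139 V

ρ = 0.0159 μΩ·m = 1.59×10^-8 Ω·m
A = π(d/2)² = π(2.0100e-04 m)² = 1.2692e-07 m²
L = m/(density·A) = 0.674/(9030×1.2692e-07) = 588.1 m
R = ρL/A = (1.59×10^-8)(588.1)/(1.2692e-07) = 73.67 Ω
V = IR = 1.89 × 73.67 = 139 V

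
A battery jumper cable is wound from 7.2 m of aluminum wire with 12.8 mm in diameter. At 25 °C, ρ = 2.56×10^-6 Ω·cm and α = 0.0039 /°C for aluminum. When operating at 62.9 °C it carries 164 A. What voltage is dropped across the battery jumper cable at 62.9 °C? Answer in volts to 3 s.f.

0.270 V

ρ = 2.56×10^-6 Ω·cm = 2.56×10^-8 Ω·m
A = π(d/2)² = π(6.4000e-03 m)² = 1.287e-04 m²
R₍25₎ = ρL/A = (2.56×10^-8)(7.2)/(1.287e-04) = 0.001432 Ω
R₍62.9₎ = R₍25₎(1 + αΔT) = 0.001432 × (1 + 0.0039×37.9) = 0.001644 Ω
V = IR = 164 × 0.001644 = 0.270 V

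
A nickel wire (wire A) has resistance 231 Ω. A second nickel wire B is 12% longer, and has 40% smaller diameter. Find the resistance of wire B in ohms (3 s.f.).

719 Ω

R ∝ L/d², so R_B/R_A = (1 + 12/100) × (1 − 40/100)⁻²
= 1.12 × 2.778 = 3.111
R_B = 3.111 × 231 = 719 Ω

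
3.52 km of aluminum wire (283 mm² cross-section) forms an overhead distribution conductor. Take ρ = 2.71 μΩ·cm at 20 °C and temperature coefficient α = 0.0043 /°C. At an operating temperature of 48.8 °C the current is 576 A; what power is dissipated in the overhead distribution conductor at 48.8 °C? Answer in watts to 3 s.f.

ρ = 2.71 μΩ·cm = 2.71×10^-8 Ω·m
A = 283 mm² = 2.830e-04 m²
R₍20₎ = ρL/A = (2.71×10^-8)(3520)/(2.830e-04) = 0.3371 Ω
R₍48.8₎ = R₍20₎(1 + αΔT) = 0.3371 × (1 + 0.0043×28.8) = 0.3788 Ω
P = I²R = (576)² × 0.3788 = 1.26×10^5 W

1.26×10^5 W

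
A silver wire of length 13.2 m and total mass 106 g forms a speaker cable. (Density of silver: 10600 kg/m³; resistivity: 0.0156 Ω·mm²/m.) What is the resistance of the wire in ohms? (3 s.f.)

0.272 Ω

ρ = 0.0156 Ω·mm²/m = 1.56×10^-8 Ω·m
A = m/(density·L) = 0.106/(10600×13.2) = 7.5758e-07 m²
R = ρL/A = (1.56×10^-8)(13.2)/(7.5758e-07) = 0.272 Ω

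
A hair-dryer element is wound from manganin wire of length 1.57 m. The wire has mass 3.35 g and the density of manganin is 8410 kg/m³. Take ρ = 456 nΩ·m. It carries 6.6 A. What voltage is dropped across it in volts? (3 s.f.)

18.6 V

ρ = 456 nΩ·m = 4.56×10^-7 Ω·m
A = m/(density·L) = 0.00335/(8410×1.57) = 2.5372e-07 m²
R = ρL/A = (4.56×10^-7)(1.57)/(2.5372e-07) = 2.822 Ω
V = IR = 6.6 × 2.822 = 18.6 V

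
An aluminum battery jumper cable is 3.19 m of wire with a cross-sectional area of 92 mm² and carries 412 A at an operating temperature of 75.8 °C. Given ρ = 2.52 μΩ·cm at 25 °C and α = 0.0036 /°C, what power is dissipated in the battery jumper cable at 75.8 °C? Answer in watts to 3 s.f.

175 W

ρ = 2.52 μΩ·cm = 2.52×10^-8 Ω·m
A = 92 mm² = 9.200e-05 m²
R₍25₎ = ρL/A = (2.52×10^-8)(3.19)/(9.200e-05) = 8.738×10^-4 Ω
R₍75.8₎ = R₍25₎(1 + αΔT) = 8.738×10^-4 × (1 + 0.0036×50.8) = 0.001034 Ω
P = I²R = (412)² × 0.001034 = 175 W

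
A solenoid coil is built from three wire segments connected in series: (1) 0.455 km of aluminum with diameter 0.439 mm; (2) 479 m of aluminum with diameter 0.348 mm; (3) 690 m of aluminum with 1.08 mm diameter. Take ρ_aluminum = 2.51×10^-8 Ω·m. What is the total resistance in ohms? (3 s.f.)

Seg 1: A = π(d/2)² = π(2.1950e-04 m)² = 1.514e-07 m²
R_1 = (2.51×10^-8)(455)/(1.514e-07) = 75.45 Ω
Seg 2: A = π(d/2)² = π(1.7400e-04 m)² = 9.511e-08 m²
R_2 = (2.51×10^-8)(479)/(9.511e-08) = 126.4 Ω
Seg 3: A = π(d/2)² = π(5.4000e-04 m)² = 9.161e-07 m²
R_3 = (2.51×10^-8)(690)/(9.161e-07) = 18.91 Ω
R_total = R_1 + R_2 + R_3 = 221 Ω

221 Ω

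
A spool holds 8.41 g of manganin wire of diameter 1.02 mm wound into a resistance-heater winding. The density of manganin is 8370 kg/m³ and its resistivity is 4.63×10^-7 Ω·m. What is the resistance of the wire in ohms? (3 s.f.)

0.697 Ω

A = π(d/2)² = π(5.1000e-04 m)² = 8.1713e-07 m²
L = m/(density·A) = 0.00841/(8370×8.1713e-07) = 1.23 m
R = ρL/A = (4.63×10^-7)(1.23)/(8.1713e-07) = 0.697 Ω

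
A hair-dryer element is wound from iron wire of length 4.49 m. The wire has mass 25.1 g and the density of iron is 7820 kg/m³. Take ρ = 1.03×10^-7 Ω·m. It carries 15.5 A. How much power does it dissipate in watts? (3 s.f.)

A = m/(density·L) = 0.0251/(7820×4.49) = 7.1486e-07 m²
R = ρL/A = (1.03×10^-7)(4.49)/(7.1486e-07) = 0.6469 Ω
P = I²R = (15.5)² × 0.6469 = 155 W

155 W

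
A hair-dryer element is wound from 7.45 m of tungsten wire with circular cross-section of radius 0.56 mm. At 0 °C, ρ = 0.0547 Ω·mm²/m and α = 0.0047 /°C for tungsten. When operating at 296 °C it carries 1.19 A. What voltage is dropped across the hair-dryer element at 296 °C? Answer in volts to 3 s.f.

ρ = 0.0547 Ω·mm²/m = 5.47×10^-8 Ω·m
A = πr² = π(5.6000e-04 m)² = 9.852e-07 m²
R₍0₎ = ρL/A = (5.47×10^-8)(7.45)/(9.852e-07) = 0.4136 Ω
R₍296₎ = R₍0₎(1 + αΔT) = 0.4136 × (1 + 0.0047×296) = 0.9891 Ω
V = IR = 1.19 × 0.9891 = 1.18 V

1.18 V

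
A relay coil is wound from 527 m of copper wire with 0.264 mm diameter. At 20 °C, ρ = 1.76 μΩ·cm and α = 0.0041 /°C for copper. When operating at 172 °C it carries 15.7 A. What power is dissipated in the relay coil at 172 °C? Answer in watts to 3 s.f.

ρ = 1.76 μΩ·cm = 1.76×10^-8 Ω·m
A = π(d/2)² = π(1.3200e-04 m)² = 5.474e-08 m²
R₍20₎ = ρL/A = (1.76×10^-8)(527)/(5.474e-08) = 169.4 Ω
R₍172₎ = R₍20₎(1 + αΔT) = 169.4 × (1 + 0.0041×152) = 275 Ω
P = I²R = (15.7)² × 275 = 67800 W

67800 W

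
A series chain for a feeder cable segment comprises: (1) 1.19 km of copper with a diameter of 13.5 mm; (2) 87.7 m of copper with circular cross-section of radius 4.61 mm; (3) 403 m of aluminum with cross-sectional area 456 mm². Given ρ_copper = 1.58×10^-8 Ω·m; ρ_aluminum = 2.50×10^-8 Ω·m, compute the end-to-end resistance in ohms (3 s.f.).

0.174 Ω

Seg 1: A = π(d/2)² = π(6.7500e-03 m)² = 1.431e-04 m²
R_1 = (1.58×10^-8)(1190)/(1.431e-04) = 0.1314 Ω
Seg 2: A = πr² = π(4.6100e-03 m)² = 6.677e-05 m²
R_2 = (1.58×10^-8)(87.7)/(6.677e-05) = 0.02075 Ω
Seg 3: A = 456 mm² = 4.560e-04 m²
R_3 = (2.50×10^-8)(403)/(4.560e-04) = 0.02209 Ω
R_total = R_1 + R_2 + R_3 = 0.174 Ω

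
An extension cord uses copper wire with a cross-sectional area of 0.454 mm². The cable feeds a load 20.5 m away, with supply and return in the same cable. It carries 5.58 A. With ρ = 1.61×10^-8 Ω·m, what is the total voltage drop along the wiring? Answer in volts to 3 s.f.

8.11 V

A = 0.454 mm² = 4.540e-07 m²
Total conductor length (both ways) L = 2 × 20.5 = 41 m
R = ρL/A = (1.61×10^-8)(41)/(4.540e-07) = 1.454 Ω
V = IR = 5.58 × 1.454 = 8.11 V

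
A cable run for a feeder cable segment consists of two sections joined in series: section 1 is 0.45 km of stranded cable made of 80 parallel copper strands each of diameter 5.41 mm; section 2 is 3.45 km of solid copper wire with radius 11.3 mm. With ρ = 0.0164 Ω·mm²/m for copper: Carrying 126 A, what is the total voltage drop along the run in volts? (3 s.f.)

18.3 V

ρ = 0.0164 Ω·mm²/m = 1.64×10^-8 Ω·m
Section 1: A_strand = π(2.7050e-03)² = 2.299e-05 m²; R₁ = ρL/(N·A_s) = (1.64×10^-8)(450)/(80×2.299e-05) = 0.004013 Ω
Section 2: A = πr² = π(1.1300e-02 m)² = 4.011e-04 m²
R₂ = (1.64×10^-8)(3450)/(4.011e-04) = 0.141 Ω
R = R₁ + R₂ = 0.1451 Ω
V = IR = 126 × 0.1451 = 18.3 V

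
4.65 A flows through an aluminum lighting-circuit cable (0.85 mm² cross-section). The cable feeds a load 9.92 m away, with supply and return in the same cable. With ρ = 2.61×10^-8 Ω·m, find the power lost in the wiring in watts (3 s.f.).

A = 0.85 mm² = 8.500e-07 m²
Total conductor length (both ways) L = 2 × 9.92 = 19.84 m
R = ρL/A = (2.61×10^-8)(19.84)/(8.500e-07) = 0.6092 Ω
P = I²R = (4.65)² × 0.6092 = 13.2 W

13.2 W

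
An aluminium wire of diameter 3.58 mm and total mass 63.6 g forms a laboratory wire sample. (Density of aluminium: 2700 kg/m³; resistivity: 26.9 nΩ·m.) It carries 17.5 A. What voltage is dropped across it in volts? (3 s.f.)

ρ = 26.9 nΩ·m = 2.69×10^-8 Ω·m
A = π(d/2)² = π(1.7900e-03 m)² = 1.0066e-05 m²
L = m/(density·A) = 0.0636/(2700×1.0066e-05) = 2.34 m
R = ρL/A = (2.69×10^-8)(2.34)/(1.0066e-05) = 0.006254 Ω
V = IR = 17.5 × 0.006254 = 0.109 V

0.109 V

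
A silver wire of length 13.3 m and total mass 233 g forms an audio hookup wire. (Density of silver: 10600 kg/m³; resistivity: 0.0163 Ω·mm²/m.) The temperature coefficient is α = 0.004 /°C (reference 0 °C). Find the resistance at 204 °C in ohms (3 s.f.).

ρ = 0.0163 Ω·mm²/m = 1.63×10^-8 Ω·m
A = m/(density·L) = 0.233/(10600×13.3) = 1.6527e-06 m²
R = ρL/A = (1.63×10^-8)(13.3)/(1.6527e-06) = 0.1312 Ω
R(204 °C) = 0.1312 × (1 + 0.004×204) = 0.238 Ω

0.238 Ω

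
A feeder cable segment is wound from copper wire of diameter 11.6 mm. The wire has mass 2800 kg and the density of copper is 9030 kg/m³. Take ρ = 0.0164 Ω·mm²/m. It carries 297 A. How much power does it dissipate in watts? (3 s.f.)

ρ = 0.0164 Ω·mm²/m = 1.64×10^-8 Ω·m
A = π(d/2)² = π(5.8000e-03 m)² = 1.0568e-04 m²
L = m/(density·A) = 2800/(9030×1.0568e-04) = 2934 m
R = ρL/A = (1.64×10^-8)(2934)/(1.0568e-04) = 0.4553 Ω
P = I²R = (297)² × 0.4553 = 40200 W

40200 W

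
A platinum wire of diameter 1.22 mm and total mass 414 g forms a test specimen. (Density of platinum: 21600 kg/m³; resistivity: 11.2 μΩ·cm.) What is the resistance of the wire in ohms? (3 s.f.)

ρ = 11.2 μΩ·cm = 1.12×10^-7 Ω·m
A = π(d/2)² = π(6.1000e-04 m)² = 1.1690e-06 m²
L = m/(density·A) = 0.414/(21600×1.1690e-06) = 16.4 m
R = ρL/A = (1.12×10^-7)(16.4)/(1.1690e-06) = 1.57 Ω

1.57 Ω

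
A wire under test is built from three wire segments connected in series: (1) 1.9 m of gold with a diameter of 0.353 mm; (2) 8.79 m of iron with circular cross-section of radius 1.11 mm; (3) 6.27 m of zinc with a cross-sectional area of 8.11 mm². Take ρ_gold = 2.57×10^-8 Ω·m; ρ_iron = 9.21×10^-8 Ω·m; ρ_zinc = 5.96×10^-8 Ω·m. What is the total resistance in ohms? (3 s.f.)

0.754 Ω

Seg 1: A = π(d/2)² = π(1.7650e-04 m)² = 9.787e-08 m²
R_1 = (2.57×10^-8)(1.9)/(9.787e-08) = 0.4989 Ω
Seg 2: A = πr² = π(1.1100e-03 m)² = 3.871e-06 m²
R_2 = (9.21×10^-8)(8.79)/(3.871e-06) = 0.2091 Ω
Seg 3: A = 8.11 mm² = 8.110e-06 m²
R_3 = (5.96×10^-8)(6.27)/(8.110e-06) = 0.04608 Ω
R_total = R_1 + R_2 + R_3 = 0.754 Ω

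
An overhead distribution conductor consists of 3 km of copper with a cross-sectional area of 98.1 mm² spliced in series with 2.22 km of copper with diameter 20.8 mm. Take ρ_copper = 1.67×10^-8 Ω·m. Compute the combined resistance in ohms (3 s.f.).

Segment 1: A = 98.1 mm² = 9.810e-05 m²
R₁ = ρL/A = (1.67×10^-8)(3000)/(9.810e-05) = 0.5107 Ω
Segment 2: A = π(d/2)² = π(1.0400e-02 m)² = 3.398e-04 m²
R₂ = (1.67×10^-8)(2220)/(3.398e-04) = 0.1091 Ω
R = R₁ + R₂ = 0.620 Ω

0.620 Ω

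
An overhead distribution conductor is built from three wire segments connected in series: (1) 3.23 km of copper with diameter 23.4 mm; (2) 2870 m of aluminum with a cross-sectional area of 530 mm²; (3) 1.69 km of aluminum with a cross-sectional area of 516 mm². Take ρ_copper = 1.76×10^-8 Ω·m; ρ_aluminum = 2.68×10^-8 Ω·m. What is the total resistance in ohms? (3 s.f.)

0.365 Ω

Seg 1: A = π(d/2)² = π(1.1700e-02 m)² = 4.301e-04 m²
R_1 = (1.76×10^-8)(3230)/(4.301e-04) = 0.1322 Ω
Seg 2: A = 530 mm² = 5.300e-04 m²
R_2 = (2.68×10^-8)(2870)/(5.300e-04) = 0.1451 Ω
Seg 3: A = 516 mm² = 5.160e-04 m²
R_3 = (2.68×10^-8)(1690)/(5.160e-04) = 0.08778 Ω
R_total = R_1 + R_2 + R_3 = 0.365 Ω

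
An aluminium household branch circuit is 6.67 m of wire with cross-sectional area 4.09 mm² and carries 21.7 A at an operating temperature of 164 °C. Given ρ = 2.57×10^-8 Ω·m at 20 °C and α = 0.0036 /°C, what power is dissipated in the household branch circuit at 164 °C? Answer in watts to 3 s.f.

30.0 W

A = 4.09 mm² = 4.090e-06 m²
R₍20₎ = ρL/A = (2.57×10^-8)(6.67)/(4.090e-06) = 0.04191 Ω
R₍164₎ = R₍20₎(1 + αΔT) = 0.04191 × (1 + 0.0036×144) = 0.06364 Ω
P = I²R = (21.7)² × 0.06364 = 30.0 W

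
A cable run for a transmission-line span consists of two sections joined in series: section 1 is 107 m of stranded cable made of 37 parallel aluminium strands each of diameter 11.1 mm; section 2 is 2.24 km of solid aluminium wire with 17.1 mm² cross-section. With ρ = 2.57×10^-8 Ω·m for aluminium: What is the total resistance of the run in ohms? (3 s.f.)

Section 1: A_strand = π(5.5500e-03)² = 9.677e-05 m²; R₁ = ρL/(N·A_s) = (2.57×10^-8)(107)/(37×9.677e-05) = 7.680×10^-4 Ω
Section 2: A = 17.1 mm² = 1.710e-05 m²
R₂ = (2.57×10^-8)(2240)/(1.710e-05) = 3.367 Ω
R = R₁ + R₂ = 3.37 Ω

3.37 Ω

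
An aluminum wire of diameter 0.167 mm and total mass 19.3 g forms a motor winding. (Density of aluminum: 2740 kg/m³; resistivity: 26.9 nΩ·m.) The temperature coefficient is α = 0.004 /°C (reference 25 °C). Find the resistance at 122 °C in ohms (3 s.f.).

548 Ω

ρ = 26.9 nΩ·m = 2.69×10^-8 Ω·m
A = π(d/2)² = π(8.3500e-05 m)² = 2.1904e-08 m²
L = m/(density·A) = 0.0193/(2740×2.1904e-08) = 321.6 m
R = ρL/A = (2.69×10^-8)(321.6)/(2.1904e-08) = 394.9 Ω
R(122 °C) = 394.9 × (1 + 0.004×97) = 548 Ω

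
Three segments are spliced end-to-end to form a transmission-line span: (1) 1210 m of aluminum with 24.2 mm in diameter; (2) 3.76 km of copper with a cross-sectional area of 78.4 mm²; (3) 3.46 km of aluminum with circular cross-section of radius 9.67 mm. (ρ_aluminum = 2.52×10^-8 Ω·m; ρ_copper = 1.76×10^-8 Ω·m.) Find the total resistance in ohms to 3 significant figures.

Seg 1: A = π(d/2)² = π(1.2100e-02 m)² = 4.600e-04 m²
R_1 = (2.52×10^-8)(1210)/(4.600e-04) = 0.06629 Ω
Seg 2: A = 78.4 mm² = 7.840e-05 m²
R_2 = (1.76×10^-8)(3760)/(7.840e-05) = 0.8441 Ω
Seg 3: A = πr² = π(9.6700e-03 m)² = 2.938e-04 m²
R_3 = (2.52×10^-8)(3460)/(2.938e-04) = 0.2968 Ω
R_total = R_1 + R_2 + R_3 = 1.21 Ω

1.21 Ω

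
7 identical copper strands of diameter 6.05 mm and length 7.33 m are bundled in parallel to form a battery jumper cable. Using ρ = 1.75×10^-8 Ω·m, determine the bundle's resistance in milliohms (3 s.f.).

0.637 mΩ

A_strand = π(3.0250e-03 m)² = 2.875e-05 m²
R_strand = ρL/A = (1.75×10^-8)(7.33)/(2.875e-05) = 0.004462 Ω
R_total = R_strand/N = 0.004462/7 = 0.637 mΩ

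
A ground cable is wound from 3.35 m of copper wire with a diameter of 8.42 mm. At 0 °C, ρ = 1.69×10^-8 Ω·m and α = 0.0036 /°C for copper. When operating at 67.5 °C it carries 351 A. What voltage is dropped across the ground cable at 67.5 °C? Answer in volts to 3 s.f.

A = π(d/2)² = π(4.2100e-03 m)² = 5.568e-05 m²
R₍0₎ = ρL/A = (1.69×10^-8)(3.35)/(5.568e-05) = 0.001017 Ω
R₍67.5₎ = R₍0₎(1 + αΔT) = 0.001017 × (1 + 0.0036×67.5) = 0.001264 Ω
V = IR = 351 × 0.001264 = 0.444 V

0.444 V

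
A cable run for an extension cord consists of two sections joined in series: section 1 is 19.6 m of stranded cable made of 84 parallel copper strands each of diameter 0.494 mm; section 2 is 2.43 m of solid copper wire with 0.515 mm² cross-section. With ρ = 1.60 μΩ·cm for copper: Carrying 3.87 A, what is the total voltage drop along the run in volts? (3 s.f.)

0.368 V

ρ = 1.60 μΩ·cm = 1.60×10^-8 Ω·m
Section 1: A_strand = π(2.4700e-04)² = 1.917e-07 m²; R₁ = ρL/(N·A_s) = (1.60×10^-8)(19.6)/(84×1.917e-07) = 0.01948 Ω
Section 2: A = 0.515 mm² = 5.150e-07 m²
R₂ = (1.60×10^-8)(2.43)/(5.150e-07) = 0.0755 Ω
R = R₁ + R₂ = 0.09497 Ω
V = IR = 3.87 × 0.09497 = 0.368 V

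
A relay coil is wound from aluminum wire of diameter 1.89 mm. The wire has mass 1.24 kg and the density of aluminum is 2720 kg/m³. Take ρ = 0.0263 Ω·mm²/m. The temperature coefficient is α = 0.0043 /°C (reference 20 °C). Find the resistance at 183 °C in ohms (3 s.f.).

ρ = 0.0263 Ω·mm²/m = 2.63×10^-8 Ω·m
A = π(d/2)² = π(9.4500e-04 m)² = 2.8055e-06 m²
L = m/(density·A) = 1.24/(2720×2.8055e-06) = 162.5 m
R = ρL/A = (2.63×10^-8)(162.5)/(2.8055e-06) = 1.523 Ω
R(183 °C) = 1.523 × (1 + 0.0043×163) = 2.59 Ω

2.59 Ω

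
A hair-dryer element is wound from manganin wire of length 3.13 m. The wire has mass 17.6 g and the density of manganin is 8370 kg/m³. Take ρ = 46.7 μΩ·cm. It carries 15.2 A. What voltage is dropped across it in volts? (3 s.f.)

33.1 V

ρ = 46.7 μΩ·cm = 4.67×10^-7 Ω·m
A = m/(density·L) = 0.0176/(8370×3.13) = 6.7180e-07 m²
R = ρL/A = (4.67×10^-7)(3.13)/(6.7180e-07) = 2.176 Ω
V = IR = 15.2 × 2.176 = 33.1 V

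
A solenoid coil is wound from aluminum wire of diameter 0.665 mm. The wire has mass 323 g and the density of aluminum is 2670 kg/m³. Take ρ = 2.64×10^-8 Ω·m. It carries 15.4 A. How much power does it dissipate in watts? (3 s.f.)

A = π(d/2)² = π(3.3250e-04 m)² = 3.4732e-07 m²
L = m/(density·A) = 0.323/(2670×3.4732e-07) = 348.3 m
R = ρL/A = (2.64×10^-8)(348.3)/(3.4732e-07) = 26.47 Ω
P = I²R = (15.4)² × 26.47 = 6280 W

6280 W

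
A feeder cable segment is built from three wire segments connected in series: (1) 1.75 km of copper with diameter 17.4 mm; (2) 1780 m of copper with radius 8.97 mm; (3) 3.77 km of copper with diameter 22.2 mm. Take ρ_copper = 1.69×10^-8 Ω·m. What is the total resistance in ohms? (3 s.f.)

0.408 Ω

Seg 1: A = π(d/2)² = π(8.7000e-03 m)² = 2.378e-04 m²
R_1 = (1.69×10^-8)(1750)/(2.378e-04) = 0.1244 Ω
Seg 2: A = πr² = π(8.9700e-03 m)² = 2.528e-04 m²
R_2 = (1.69×10^-8)(1780)/(2.528e-04) = 0.119 Ω
Seg 3: A = π(d/2)² = π(1.1100e-02 m)² = 3.871e-04 m²
R_3 = (1.69×10^-8)(3770)/(3.871e-04) = 0.1646 Ω
R_total = R_1 + R_2 + R_3 = 0.408 Ω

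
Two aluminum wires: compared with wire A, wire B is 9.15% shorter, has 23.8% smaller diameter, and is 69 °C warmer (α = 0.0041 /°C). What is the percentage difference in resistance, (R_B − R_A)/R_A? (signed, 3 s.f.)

R ∝ ρL/d² with ρ ∝ (1+αΔT), so R_B/R_A = (1 − 9.15/100) × (1 − 23.8/100)⁻² × (1 + 0.0041×69)
= 0.9085 × 1.722 × 1.283 = 2.007
(R_B − R_A)/R_A = 2.007 − 1 = 101%

101%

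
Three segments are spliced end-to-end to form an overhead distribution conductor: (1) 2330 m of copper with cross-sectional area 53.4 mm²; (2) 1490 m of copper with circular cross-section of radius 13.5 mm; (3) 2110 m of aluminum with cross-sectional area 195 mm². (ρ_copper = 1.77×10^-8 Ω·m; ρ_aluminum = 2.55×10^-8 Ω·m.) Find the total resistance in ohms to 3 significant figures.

Seg 1: A = 53.4 mm² = 5.340e-05 m²
R_1 = (1.77×10^-8)(2330)/(5.340e-05) = 0.7723 Ω
Seg 2: A = πr² = π(1.3500e-02 m)² = 5.726e-04 m²
R_2 = (1.77×10^-8)(1490)/(5.726e-04) = 0.04606 Ω
Seg 3: A = 195 mm² = 1.950e-04 m²
R_3 = (2.55×10^-8)(2110)/(1.950e-04) = 0.2759 Ω
R_total = R_1 + R_2 + R_3 = 1.09 Ω

1.09 Ω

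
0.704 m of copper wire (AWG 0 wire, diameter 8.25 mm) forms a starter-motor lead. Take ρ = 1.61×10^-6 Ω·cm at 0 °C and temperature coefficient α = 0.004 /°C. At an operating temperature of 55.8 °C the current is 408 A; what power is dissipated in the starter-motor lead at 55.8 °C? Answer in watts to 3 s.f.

ρ = 1.61×10^-6 Ω·cm = 1.61×10^-8 Ω·m
A = π(8.25/2 mm)² = π(4.1250e-03 m)² = 5.346e-05 m²
R₍0₎ = ρL/A = (1.61×10^-8)(0.704)/(5.346e-05) = 2.120×10^-4 Ω
R₍55.8₎ = R₍0₎(1 + αΔT) = 2.120×10^-4 × (1 + 0.004×55.8) = 2.594×10^-4 Ω
P = I²R = (408)² × 2.594×10^-4 = 43.2 W

43.2 W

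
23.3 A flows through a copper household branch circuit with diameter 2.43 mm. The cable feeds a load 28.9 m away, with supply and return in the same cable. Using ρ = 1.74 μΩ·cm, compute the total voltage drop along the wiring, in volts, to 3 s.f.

ρ = 1.74 μΩ·cm = 1.74×10^-8 Ω·m
A = π(d/2)² = π(1.2150e-03 m)² = 4.638e-06 m²
Total conductor length (both ways) L = 2 × 28.9 = 57.8 m
R = ρL/A = (1.74×10^-8)(57.8)/(4.638e-06) = 0.2169 Ω
V = IR = 23.3 × 0.2169 = 5.05 V

5.05 V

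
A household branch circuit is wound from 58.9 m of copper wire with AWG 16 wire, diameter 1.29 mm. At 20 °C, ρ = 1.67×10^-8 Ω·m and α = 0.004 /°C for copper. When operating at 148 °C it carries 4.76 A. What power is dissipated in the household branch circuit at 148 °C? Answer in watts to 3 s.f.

25.8 W

A = π(1.29/2 mm)² = π(6.4500e-04 m)² = 1.307e-06 m²
R₍20₎ = ρL/A = (1.67×10^-8)(58.9)/(1.307e-06) = 0.7526 Ω
R₍148₎ = R₍20₎(1 + αΔT) = 0.7526 × (1 + 0.004×128) = 1.138 Ω
P = I²R = (4.76)² × 1.138 = 25.8 W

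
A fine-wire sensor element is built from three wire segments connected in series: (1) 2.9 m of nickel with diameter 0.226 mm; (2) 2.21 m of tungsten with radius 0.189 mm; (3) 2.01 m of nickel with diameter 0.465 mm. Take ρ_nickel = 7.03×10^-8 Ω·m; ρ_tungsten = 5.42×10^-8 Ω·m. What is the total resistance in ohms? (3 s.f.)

6.98 Ω

Seg 1: A = π(d/2)² = π(1.1300e-04 m)² = 4.011e-08 m²
R_1 = (7.03×10^-8)(2.9)/(4.011e-08) = 5.082 Ω
Seg 2: A = πr² = π(1.8900e-04 m)² = 1.122e-07 m²
R_2 = (5.42×10^-8)(2.21)/(1.122e-07) = 1.067 Ω
Seg 3: A = π(d/2)² = π(2.3250e-04 m)² = 1.698e-07 m²
R_3 = (7.03×10^-8)(2.01)/(1.698e-07) = 0.8321 Ω
R_total = R_1 + R_2 + R_3 = 6.98 Ω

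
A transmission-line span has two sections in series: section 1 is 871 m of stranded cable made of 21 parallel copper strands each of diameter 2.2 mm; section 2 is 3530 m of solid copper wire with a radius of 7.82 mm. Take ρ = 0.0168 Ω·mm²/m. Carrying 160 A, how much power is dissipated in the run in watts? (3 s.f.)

ρ = 0.0168 Ω·mm²/m = 1.68×10^-8 Ω·m
Section 1: A_strand = π(1.1000e-03)² = 3.801e-06 m²; R₁ = ρL/(N·A_s) = (1.68×10^-8)(871)/(21×3.801e-06) = 0.1833 Ω
Section 2: A = πr² = π(7.8200e-03 m)² = 1.921e-04 m²
R₂ = (1.68×10^-8)(3530)/(1.921e-04) = 0.3087 Ω
R = R₁ + R₂ = 0.492 Ω
P = I²R = (160)² × 0.492 = 12600 W

12600 W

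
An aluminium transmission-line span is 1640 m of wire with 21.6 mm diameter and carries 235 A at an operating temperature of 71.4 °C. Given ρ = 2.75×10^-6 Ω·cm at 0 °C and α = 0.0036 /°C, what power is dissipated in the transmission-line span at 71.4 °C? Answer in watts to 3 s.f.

ρ = 2.75×10^-6 Ω·cm = 2.75×10^-8 Ω·m
A = π(d/2)² = π(1.0800e-02 m)² = 3.664e-04 m²
R₍0₎ = ρL/A = (2.75×10^-8)(1640)/(3.664e-04) = 0.1231 Ω
R₍71.4₎ = R₍0₎(1 + αΔT) = 0.1231 × (1 + 0.0036×71.4) = 0.1547 Ω
P = I²R = (235)² × 0.1547 = 8540 W

8540 W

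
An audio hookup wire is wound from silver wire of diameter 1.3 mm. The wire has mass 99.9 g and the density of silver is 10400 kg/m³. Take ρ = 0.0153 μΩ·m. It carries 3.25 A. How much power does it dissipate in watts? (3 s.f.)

0.881 W

ρ = 0.0153 μΩ·m = 1.53×10^-8 Ω·m
A = π(d/2)² = π(6.5000e-04 m)² = 1.3273e-06 m²
L = m/(density·A) = 0.0999/(10400×1.3273e-06) = 7.237 m
R = ρL/A = (1.53×10^-8)(7.237)/(1.3273e-06) = 0.08342 Ω
P = I²R = (3.25)² × 0.08342 = 0.881 W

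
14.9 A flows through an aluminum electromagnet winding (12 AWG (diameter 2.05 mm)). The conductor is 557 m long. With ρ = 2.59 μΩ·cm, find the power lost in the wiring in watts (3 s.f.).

ρ = 2.59 μΩ·cm = 2.59×10^-8 Ω·m
A = π(2.05/2 mm)² = π(1.0250e-03 m)² = 3.301e-06 m²
R = ρL/A = (2.59×10^-8)(557)/(3.301e-06) = 4.371 Ω
P = I²R = (14.9)² × 4.371 = 970 W

970 W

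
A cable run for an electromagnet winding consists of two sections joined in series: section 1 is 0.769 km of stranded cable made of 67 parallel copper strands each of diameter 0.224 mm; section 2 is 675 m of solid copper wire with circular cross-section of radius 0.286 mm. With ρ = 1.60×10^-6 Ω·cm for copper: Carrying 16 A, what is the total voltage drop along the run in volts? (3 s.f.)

ρ = 1.60×10^-6 Ω·cm = 1.60×10^-8 Ω·m
Section 1: A_strand = π(1.1200e-04)² = 3.941e-08 m²; R₁ = ρL/(N·A_s) = (1.60×10^-8)(769)/(67×3.941e-08) = 4.66 Ω
Section 2: A = πr² = π(2.8600e-04 m)² = 2.570e-07 m²
R₂ = (1.60×10^-8)(675)/(2.570e-07) = 42.03 Ω
R = R₁ + R₂ = 46.69 Ω
V = IR = 16 × 46.69 = 747 V

747 V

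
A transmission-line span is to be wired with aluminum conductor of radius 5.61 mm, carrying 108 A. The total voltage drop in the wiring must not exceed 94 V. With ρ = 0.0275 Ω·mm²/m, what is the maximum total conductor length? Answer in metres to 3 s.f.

3130 m

ρ = 0.0275 Ω·mm²/m = 2.75×10^-8 Ω·m
A = πr² = π(5.6100e-03 m)² = 9.887e-05 m²
L_max = V_max·A/(1·ρI) = (94)(9.887e-05)/(2.75×10^-8×108) = 3130 m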